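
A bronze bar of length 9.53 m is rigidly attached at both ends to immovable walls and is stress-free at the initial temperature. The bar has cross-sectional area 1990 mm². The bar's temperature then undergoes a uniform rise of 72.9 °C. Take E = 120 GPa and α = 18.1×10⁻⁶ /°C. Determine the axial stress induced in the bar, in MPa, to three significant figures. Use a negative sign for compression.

Free thermal expansion αLΔT = 18.1e-6 · 9530 · 72.9 = 12.57 mm.
The walls impose strain ε = −(12.57)/9530 = -1.3195e-03; σ = Eε = 120000 · -1.3195e-03 = -158.3 MPa.

-158 MPa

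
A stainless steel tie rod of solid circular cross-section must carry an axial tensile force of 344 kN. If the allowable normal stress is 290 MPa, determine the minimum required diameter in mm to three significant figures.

Required area A ≥ P/σ_allow = 344000/290 = 1186 mm².
For a solid circular section, d ≥ √(4A/π) = 38.86 mm.

38.9 mm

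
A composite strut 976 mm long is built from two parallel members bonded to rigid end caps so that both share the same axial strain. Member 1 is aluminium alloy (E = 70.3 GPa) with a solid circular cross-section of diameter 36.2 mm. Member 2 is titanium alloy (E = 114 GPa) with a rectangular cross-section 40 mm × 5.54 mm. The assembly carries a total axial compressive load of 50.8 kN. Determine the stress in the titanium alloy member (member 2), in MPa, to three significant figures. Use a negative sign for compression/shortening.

A_1 = 1029 mm².
A_2 = 221.6 mm².
Equal strain + equilibrium ⇒ each member carries load in proportion to AE: A₁E₁ = 72350000 N, A₂E₂ = 25260000 N, ΣAE = 97620000 N.
σ₂ = P·E₂/ΣAE = -50800·114000/97620000 = -59.33 MPa.

-59.3 MPa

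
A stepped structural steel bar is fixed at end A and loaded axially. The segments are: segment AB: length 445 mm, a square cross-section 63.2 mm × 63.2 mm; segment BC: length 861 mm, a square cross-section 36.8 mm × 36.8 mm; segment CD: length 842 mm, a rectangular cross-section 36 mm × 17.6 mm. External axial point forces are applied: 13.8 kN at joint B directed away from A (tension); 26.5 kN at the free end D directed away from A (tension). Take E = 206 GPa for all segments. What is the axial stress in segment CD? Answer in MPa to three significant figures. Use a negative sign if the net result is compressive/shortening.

Internal axial forces (sectioning from the free end, tension +): N_CD = 26.5 kN, N_BC = 26.5 kN, N_AB = 40.3 kN.
A_CD = 633.6 mm².
σ_CD = N_CD/A_CD = 26500/633.6 = 41.82 MPa.

41.8 MPa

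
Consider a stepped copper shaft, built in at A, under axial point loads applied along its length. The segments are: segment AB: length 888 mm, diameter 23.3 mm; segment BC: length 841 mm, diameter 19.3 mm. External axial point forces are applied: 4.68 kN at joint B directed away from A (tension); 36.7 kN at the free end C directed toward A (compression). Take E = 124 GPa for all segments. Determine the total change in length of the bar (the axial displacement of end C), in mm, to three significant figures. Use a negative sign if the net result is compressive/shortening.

-1.39 mm

Internal axial forces (sectioning from the free end, tension +): N_BC = -36.7 kN, N_AB = -32.02 kN.
A_AB = 426.4 mm².
A_BC = 292.6 mm².
δ_AB = -32020·888/(426.4·124000) = -0.5378 mm
δ_BC = -36700·841/(292.6·124000) = -0.8508 mm
δ = Σδ_i = -1.389 mm.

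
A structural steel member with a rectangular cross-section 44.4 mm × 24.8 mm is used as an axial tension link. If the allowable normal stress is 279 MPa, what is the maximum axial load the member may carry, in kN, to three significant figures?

A = 1101 mm².
P_max = σ_allow · A = 279 · 1101 = 307200 N = 307.2 kN.

307 kN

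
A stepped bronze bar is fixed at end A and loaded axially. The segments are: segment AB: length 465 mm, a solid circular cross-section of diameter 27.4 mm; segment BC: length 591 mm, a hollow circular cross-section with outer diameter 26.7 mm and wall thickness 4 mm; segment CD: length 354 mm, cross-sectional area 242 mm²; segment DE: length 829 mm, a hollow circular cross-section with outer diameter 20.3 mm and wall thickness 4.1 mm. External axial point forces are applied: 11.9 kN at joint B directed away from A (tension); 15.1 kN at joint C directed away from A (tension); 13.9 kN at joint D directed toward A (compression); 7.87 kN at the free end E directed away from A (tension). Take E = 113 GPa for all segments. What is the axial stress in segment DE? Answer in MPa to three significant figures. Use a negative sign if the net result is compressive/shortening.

37.7 MPa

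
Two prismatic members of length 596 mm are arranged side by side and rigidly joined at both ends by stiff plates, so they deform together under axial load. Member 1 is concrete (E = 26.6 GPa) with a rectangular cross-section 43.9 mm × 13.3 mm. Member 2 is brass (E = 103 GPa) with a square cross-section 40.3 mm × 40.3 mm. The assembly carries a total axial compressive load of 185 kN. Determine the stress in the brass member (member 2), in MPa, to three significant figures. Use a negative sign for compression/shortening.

-104 MPa

A_1 = 583.9 mm².
A_2 = 1624 mm².
Equal strain + equilibrium ⇒ each member carries load in proportion to AE: A₁E₁ = 15530000 N, A₂E₂ = 167300000 N, ΣAE = 182800000 N.
σ₂ = P·E₂/ΣAE = -185000·103000/182800000 = -104.2 MPa.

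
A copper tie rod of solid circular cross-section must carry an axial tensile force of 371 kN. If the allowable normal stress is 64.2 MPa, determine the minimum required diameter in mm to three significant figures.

85.8 mm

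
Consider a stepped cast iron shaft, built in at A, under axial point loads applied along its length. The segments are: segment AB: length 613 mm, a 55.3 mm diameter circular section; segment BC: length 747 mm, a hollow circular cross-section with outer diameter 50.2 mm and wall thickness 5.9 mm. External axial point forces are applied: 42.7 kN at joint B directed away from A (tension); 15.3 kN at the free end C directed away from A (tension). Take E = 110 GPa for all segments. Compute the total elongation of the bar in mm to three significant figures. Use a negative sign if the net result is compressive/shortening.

0.261 mm

Internal axial forces (sectioning from the free end, tension +): N_BC = 15.3 kN, N_AB = 58 kN.
A_AB = 2402 mm².
A_BC = 821.1 mm².
δ_AB = 58000·613/(2402·110000) = 0.1346 mm
δ_BC = 15300·747/(821.1·110000) = 0.1265 mm
δ = Σδ_i = 0.2611 mm.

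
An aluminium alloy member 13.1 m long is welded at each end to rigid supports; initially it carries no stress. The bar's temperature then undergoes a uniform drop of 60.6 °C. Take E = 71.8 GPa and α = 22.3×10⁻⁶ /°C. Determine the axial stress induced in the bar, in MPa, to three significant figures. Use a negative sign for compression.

97.0 MPa

Free thermal expansion αLΔT = 22.3e-6 · 13100 · -60.6 = -17.7 mm.
The walls impose strain ε = −(-17.7)/13100 = 1.3514e-03; σ = Eε = 71800 · 1.3514e-03 = 97.03 MPa.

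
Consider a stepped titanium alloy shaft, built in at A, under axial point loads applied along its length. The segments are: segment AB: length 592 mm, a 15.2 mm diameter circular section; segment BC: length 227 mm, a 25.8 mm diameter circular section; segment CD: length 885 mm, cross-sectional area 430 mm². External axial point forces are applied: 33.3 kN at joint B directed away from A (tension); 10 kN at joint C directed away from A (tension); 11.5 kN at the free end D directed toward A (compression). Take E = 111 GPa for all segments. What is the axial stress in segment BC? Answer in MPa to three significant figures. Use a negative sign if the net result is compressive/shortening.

-2.87 MPa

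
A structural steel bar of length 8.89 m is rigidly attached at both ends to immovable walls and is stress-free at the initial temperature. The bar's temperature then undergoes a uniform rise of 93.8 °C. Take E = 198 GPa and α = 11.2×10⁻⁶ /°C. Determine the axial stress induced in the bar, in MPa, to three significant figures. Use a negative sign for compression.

-208 MPa

Free thermal expansion αLΔT = 11.2e-6 · 8890 · 93.8 = 9.339 mm.
The walls impose strain ε = −(9.339)/8890 = -1.0506e-03; σ = Eε = 198000 · -1.0506e-03 = -208 MPa.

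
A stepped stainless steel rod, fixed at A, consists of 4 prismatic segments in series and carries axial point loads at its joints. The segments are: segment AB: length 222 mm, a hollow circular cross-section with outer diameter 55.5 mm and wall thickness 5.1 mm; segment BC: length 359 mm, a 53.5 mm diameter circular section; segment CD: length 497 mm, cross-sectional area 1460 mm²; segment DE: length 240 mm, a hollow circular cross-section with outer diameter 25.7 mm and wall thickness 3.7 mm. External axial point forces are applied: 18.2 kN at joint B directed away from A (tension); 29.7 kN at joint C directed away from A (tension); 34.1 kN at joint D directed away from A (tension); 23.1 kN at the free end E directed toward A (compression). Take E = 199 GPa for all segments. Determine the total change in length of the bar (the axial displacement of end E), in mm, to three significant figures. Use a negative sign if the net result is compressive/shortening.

0.0239 mm

Internal axial forces (sectioning from the free end, tension +): N_DE = -23.1 kN, N_CD = 11 kN, N_BC = 40.7 kN, N_AB = 58.9 kN.
A_AB = 807.5 mm².
A_BC = 2248 mm².
A_DE = 255.7 mm².
δ_AB = 58900·222/(807.5·199000) = 0.08137 mm
δ_BC = 40700·359/(2248·199000) = 0.03266 mm
δ_CD = 11000·497/(1460·199000) = 0.01882 mm
δ_DE = -23100·240/(255.7·199000) = -0.1089 mm
δ = Σδ_i = 0.02391 mm.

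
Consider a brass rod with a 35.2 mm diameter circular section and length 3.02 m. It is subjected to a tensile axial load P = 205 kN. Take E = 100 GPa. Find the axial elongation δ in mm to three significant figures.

A = 973.1 mm².
δ_mech = NL/(AE) = 205000·3020/(973.1·100000) = 6.362 mm.

6.36 mm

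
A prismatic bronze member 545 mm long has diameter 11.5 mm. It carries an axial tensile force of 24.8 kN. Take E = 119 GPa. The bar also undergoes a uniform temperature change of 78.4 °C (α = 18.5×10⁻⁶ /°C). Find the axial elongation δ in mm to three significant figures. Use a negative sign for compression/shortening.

A = 103.9 mm².
δ_mech = NL/(AE) = 24800·545/(103.9·119000) = 1.093 mm.
δ_thermal = αLΔT = 18.5e-6·545·78.4 = 0.7905 mm.
δ = δ_mech + δ_thermal = 1.884 mm.

1.88 mm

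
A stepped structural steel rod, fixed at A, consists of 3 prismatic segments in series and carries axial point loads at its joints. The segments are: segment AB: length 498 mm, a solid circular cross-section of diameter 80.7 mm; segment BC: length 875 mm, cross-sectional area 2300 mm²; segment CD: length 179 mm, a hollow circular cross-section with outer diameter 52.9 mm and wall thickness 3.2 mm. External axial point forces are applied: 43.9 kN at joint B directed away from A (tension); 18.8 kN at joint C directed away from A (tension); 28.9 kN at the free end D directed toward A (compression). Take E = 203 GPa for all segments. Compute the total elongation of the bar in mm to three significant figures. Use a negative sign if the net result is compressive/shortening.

Internal axial forces (sectioning from the free end, tension +): N_CD = -28.9 kN, N_BC = -10.1 kN, N_AB = 33.8 kN.
A_AB = 5115 mm².
A_CD = 499.6 mm².
δ_AB = 33800·498/(5115·203000) = 0.01621 mm
δ_BC = -10100·875/(2300·203000) = -0.01893 mm
δ_CD = -28900·179/(499.6·203000) = -0.051 mm
δ = Σδ_i = -0.05372 mm.

-0.0537 mm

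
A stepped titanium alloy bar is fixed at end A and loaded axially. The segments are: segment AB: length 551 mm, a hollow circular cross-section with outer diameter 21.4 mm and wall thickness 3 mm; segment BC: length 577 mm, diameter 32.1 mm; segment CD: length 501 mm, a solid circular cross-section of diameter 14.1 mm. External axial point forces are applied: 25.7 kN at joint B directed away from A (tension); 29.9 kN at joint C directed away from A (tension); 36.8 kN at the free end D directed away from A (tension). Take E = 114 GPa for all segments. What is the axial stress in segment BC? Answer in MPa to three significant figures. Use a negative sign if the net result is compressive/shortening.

82.4 MPa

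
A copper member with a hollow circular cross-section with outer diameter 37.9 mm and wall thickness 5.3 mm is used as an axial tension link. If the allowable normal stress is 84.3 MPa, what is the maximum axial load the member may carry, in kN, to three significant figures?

A = 542.8 mm².
P_max = σ_allow · A = 84.3 · 542.8 = 45760 N = 45.76 kN.

45.8 kN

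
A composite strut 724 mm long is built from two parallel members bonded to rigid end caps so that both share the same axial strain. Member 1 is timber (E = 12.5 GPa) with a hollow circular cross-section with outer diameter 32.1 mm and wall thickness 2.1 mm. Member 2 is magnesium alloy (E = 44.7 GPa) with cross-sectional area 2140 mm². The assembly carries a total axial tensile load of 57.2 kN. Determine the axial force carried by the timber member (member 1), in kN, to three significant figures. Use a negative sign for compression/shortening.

A_1 = 197.9 mm².
Equal strain + equilibrium ⇒ each member carries load in proportion to AE: A₁E₁ = 2474000 N, A₂E₂ = 95660000 N, ΣAE = 98130000 N.
F₁ = P·A₁E₁/ΣAE = 57200·2474000/98130000 = 1442 N.

1.44 kN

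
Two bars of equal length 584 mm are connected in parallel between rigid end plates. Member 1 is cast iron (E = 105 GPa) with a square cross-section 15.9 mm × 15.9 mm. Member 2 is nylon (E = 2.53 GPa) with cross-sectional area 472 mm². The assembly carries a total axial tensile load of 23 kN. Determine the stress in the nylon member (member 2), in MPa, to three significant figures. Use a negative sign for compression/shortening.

2.10 MPa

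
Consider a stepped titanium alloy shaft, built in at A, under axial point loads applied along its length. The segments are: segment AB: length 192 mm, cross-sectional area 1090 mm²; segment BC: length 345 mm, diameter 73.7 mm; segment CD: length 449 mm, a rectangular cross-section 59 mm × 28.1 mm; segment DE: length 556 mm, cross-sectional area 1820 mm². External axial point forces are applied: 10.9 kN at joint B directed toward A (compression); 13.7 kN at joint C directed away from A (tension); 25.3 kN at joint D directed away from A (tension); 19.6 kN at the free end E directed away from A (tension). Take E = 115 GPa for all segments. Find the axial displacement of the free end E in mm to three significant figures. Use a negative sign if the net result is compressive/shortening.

0.272 mm

Internal axial forces (sectioning from the free end, tension +): N_DE = 19.6 kN, N_CD = 44.9 kN, N_BC = 58.6 kN, N_AB = 47.7 kN.
A_BC = 4266 mm².
A_CD = 1658 mm².
δ_AB = 47700·192/(1090·115000) = 0.07306 mm
δ_BC = 58600·345/(4266·115000) = 0.04121 mm
δ_CD = 44900·449/(1658·115000) = 0.1057 mm
δ_DE = 19600·556/(1820·115000) = 0.05207 mm
δ = Σδ_i = 0.2721 mm.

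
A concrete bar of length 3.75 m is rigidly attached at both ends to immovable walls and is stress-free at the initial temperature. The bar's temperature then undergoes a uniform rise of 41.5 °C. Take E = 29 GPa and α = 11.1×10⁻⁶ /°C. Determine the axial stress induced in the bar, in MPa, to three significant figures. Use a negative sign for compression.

Free thermal expansion αLΔT = 11.1e-6 · 3750 · 41.5 = 1.727 mm.
The walls impose strain ε = −(1.727)/3750 = -4.6065e-04; σ = Eε = 29000 · -4.6065e-04 = -13.36 MPa.

-13.4 MPa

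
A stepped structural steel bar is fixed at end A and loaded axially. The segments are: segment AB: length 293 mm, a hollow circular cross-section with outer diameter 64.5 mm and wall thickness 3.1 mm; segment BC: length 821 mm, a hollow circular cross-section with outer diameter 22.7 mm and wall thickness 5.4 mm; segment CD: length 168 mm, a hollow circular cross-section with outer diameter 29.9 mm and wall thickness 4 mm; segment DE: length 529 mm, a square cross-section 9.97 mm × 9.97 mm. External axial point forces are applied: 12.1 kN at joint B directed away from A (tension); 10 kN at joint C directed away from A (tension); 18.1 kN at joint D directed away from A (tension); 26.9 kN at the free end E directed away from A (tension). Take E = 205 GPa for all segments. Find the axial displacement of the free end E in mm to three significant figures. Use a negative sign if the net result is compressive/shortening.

Internal axial forces (sectioning from the free end, tension +): N_DE = 26.9 kN, N_CD = 45 kN, N_BC = 55 kN, N_AB = 67.1 kN.
A_AB = 598 mm².
A_BC = 293.5 mm².
A_CD = 325.5 mm².
A_DE = 99.4 mm².
δ_AB = 67100·293/(598·205000) = 0.1604 mm
δ_BC = 55000·821/(293.5·205000) = 0.7505 mm
δ_CD = 45000·168/(325.5·205000) = 0.1133 mm
δ_DE = 26900·529/(99.4·205000) = 0.6983 mm
δ = Σδ_i = 1.723 mm.

1.72 mm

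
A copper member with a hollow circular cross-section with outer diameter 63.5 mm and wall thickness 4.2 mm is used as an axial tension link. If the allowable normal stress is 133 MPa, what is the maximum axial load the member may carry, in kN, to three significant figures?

A = 782.4 mm².
P_max = σ_allow · A = 133 · 782.4 = 104100 N = 104.1 kN.

104 kN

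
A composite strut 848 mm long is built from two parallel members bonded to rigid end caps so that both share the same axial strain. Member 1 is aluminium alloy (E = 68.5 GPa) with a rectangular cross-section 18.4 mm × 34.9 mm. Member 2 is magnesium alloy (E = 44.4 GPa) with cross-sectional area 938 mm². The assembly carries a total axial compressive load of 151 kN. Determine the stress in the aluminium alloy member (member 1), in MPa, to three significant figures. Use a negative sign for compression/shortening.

A_1 = 642.2 mm².
Equal strain + equilibrium ⇒ each member carries load in proportion to AE: A₁E₁ = 43990000 N, A₂E₂ = 41650000 N, ΣAE = 85640000 N.
σ₁ = P·E₁/ΣAE = -151000·68500/85640000 = -120.8 MPa.

-121 MPa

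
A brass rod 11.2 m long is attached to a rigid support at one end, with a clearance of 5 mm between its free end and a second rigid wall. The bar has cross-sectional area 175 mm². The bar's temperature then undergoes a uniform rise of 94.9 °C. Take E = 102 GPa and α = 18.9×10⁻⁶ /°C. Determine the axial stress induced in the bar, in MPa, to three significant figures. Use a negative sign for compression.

-137 MPa

Free thermal expansion αLΔT = 18.9e-6 · 11200 · 94.9 = 20.09 mm.
The walls engage after the gap closes; constrained expansion = 20.09 − 5 = 15.09 mm.
The walls impose strain ε = −(15.09)/11200 = -1.3472e-03; σ = Eε = 102000 · -1.3472e-03 = -137.4 MPa.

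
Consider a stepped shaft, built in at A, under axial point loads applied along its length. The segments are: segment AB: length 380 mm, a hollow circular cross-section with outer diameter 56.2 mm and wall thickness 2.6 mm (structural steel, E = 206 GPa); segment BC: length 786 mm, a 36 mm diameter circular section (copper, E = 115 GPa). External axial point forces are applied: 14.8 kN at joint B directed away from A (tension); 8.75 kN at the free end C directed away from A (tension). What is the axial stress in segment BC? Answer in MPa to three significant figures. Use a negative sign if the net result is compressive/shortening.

8.60 MPa

Internal axial forces (sectioning from the free end, tension +): N_BC = 8.75 kN, N_AB = 23.55 kN.
A_BC = 1018 mm².
σ_BC = N_BC/A_BC = 8750/1018 = 8.596 MPa.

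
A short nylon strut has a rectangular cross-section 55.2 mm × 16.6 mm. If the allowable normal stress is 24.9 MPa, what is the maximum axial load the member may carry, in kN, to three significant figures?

22.8 kN

A = 916.3 mm².
P_max = σ_allow · A = 24.9 · 916.3 = 22820 N = 22.82 kN.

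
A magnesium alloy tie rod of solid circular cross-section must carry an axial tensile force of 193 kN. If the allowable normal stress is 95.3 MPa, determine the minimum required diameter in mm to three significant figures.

50.8 mm

Required area A ≥ P/σ_allow = 193000/95.3 = 2025 mm².
For a solid circular section, d ≥ √(4A/π) = 50.78 mm.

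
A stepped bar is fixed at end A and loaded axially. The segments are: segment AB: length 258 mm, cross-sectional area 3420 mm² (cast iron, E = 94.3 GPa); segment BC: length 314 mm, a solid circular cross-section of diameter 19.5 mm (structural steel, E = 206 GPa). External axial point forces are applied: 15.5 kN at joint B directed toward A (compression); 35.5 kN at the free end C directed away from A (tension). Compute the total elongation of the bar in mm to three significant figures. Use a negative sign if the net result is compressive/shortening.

0.197 mm

Internal axial forces (sectioning from the free end, tension +): N_BC = 35.5 kN, N_AB = 20 kN.
A_BC = 298.6 mm².
δ_AB = 20000·258/(3420·94300) = 0.016 mm
δ_BC = 35500·314/(298.6·206000) = 0.1812 mm
δ = Σδ_i = 0.1972 mm.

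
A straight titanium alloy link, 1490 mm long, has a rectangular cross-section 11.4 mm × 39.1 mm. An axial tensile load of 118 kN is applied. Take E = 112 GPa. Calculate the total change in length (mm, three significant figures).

3.52 mm

A = 445.7 mm².
δ_mech = NL/(AE) = 118000·1490/(445.7·112000) = 3.522 mm.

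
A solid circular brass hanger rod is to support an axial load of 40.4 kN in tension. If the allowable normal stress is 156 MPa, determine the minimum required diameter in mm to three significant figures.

18.2 mm

Required area A ≥ P/σ_allow = 40400/156 = 259 mm².
For a solid circular section, d ≥ √(4A/π) = 18.16 mm.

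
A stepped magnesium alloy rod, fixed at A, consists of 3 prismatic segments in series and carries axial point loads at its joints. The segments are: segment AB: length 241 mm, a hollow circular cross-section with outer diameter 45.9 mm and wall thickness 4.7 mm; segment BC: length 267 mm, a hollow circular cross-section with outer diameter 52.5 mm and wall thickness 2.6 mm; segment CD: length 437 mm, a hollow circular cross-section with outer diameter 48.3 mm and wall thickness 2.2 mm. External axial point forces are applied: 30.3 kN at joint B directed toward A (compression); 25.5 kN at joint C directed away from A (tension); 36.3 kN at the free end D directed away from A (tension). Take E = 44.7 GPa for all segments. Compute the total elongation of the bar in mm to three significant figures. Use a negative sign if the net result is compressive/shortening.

2.30 mm

Internal axial forces (sectioning from the free end, tension +): N_CD = 36.3 kN, N_BC = 61.8 kN, N_AB = 31.5 kN.
A_AB = 608.3 mm².
A_BC = 407.6 mm².
A_CD = 318.6 mm².
δ_AB = 31500·241/(608.3·44700) = 0.2792 mm
δ_BC = 61800·267/(407.6·44700) = 0.9057 mm
δ_CD = 36300·437/(318.6·44700) = 1.114 mm
δ = Σδ_i = 2.299 mm.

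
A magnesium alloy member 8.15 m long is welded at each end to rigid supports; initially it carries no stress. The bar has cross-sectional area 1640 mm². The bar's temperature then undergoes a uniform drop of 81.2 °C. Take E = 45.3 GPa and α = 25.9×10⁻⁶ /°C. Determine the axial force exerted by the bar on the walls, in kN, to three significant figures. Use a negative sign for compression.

156 kN

Free thermal expansion αLΔT = 25.9e-6 · 8150 · -81.2 = -17.14 mm.
The walls impose strain ε = −(-17.14)/8150 = 2.1031e-03; σ = Eε = 45300 · 2.1031e-03 = 95.27 MPa.
Wall reaction R = σ·A = 95.27·1640 = 156200 N = 156.2 kN.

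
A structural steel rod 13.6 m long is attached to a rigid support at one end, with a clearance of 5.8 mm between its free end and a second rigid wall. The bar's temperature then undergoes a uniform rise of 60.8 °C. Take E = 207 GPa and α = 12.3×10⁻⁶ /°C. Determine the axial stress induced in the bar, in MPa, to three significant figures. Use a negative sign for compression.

-66.5 MPa

Free thermal expansion αLΔT = 12.3e-6 · 13600 · 60.8 = 10.17 mm.
The walls engage after the gap closes; constrained expansion = 10.17 − 5.8 = 4.371 mm.
The walls impose strain ε = −(4.371)/13600 = -3.2137e-04; σ = Eε = 207000 · -3.2137e-04 = -66.52 MPa.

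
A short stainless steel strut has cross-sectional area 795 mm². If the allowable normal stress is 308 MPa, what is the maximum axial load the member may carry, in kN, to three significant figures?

245 kN

P_max = σ_allow · A = 308 · 795 = 244900 N = 244.9 kN.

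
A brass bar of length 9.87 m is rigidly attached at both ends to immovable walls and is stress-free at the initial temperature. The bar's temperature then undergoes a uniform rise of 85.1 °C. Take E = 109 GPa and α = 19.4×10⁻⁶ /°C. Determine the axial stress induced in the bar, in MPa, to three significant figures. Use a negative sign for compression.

Free thermal expansion αLΔT = 19.4e-6 · 9870 · 85.1 = 16.29 mm.
The walls impose strain ε = −(16.29)/9870 = -1.6509e-03; σ = Eε = 109000 · -1.6509e-03 = -180 MPa.

-180 MPa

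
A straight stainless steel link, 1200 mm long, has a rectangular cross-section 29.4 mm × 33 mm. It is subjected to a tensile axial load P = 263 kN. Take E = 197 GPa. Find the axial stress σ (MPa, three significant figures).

271 MPa

A = 970.2 mm².
σ = N/A = 263000/970.2 = 271.1 MPa.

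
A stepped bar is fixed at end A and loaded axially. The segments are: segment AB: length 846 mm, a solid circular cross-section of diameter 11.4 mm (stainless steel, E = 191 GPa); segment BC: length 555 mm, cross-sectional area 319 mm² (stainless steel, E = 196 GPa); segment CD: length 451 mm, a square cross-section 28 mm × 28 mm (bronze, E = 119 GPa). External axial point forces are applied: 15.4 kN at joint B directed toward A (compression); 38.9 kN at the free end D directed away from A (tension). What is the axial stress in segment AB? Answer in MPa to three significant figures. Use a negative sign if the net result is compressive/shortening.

Internal axial forces (sectioning from the free end, tension +): N_CD = 38.9 kN, N_BC = 38.9 kN, N_AB = 23.5 kN.
A_AB = 102.1 mm².
σ_AB = N_AB/A_AB = 23500/102.1 = 230.2 MPa.

230 MPa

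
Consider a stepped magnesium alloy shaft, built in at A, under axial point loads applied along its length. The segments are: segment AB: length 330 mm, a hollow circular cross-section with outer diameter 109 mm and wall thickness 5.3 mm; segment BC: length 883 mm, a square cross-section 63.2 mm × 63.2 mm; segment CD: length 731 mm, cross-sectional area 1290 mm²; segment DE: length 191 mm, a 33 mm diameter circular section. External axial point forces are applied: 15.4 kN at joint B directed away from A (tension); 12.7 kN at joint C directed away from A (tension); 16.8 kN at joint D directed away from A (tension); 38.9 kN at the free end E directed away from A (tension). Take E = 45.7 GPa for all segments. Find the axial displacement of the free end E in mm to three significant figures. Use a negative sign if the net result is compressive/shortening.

1.56 mm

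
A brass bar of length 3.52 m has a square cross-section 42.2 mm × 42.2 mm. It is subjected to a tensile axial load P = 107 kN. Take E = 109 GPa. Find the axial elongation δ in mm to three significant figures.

1.94 mm

A = 1781 mm².
δ_mech = NL/(AE) = 107000·3520/(1781·109000) = 1.94 mm.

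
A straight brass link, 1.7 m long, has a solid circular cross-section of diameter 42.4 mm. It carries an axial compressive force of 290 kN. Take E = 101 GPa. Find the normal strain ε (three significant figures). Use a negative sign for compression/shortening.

-0.00203

A = 1412 mm².
σ = N/A = -205.4 MPa; ε = σ/E = -205.4/101000 = -2.034e-03.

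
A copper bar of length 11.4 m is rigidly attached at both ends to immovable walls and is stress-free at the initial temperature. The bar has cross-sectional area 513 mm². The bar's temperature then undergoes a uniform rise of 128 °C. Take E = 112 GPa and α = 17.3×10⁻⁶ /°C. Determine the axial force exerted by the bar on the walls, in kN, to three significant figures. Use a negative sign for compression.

-127 kN

Free thermal expansion αLΔT = 17.3e-6 · 11400 · 128 = 25.24 mm.
The walls impose strain ε = −(25.24)/11400 = -2.2144e-03; σ = Eε = 112000 · -2.2144e-03 = -248 MPa.
Wall reaction R = σ·A = -248·513 = -127200 N = -127.2 kN.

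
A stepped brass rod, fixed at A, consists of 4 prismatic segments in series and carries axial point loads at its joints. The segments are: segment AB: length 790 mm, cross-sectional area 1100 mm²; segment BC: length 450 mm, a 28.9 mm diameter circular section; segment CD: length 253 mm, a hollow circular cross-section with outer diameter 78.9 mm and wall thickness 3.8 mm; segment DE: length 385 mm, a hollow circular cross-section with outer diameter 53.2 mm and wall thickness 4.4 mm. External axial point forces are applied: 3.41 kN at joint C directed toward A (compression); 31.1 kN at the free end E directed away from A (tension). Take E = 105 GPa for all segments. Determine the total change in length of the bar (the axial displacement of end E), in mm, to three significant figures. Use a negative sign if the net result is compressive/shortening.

0.623 mm

Internal axial forces (sectioning from the free end, tension +): N_DE = 31.1 kN, N_CD = 31.1 kN, N_BC = 27.69 kN, N_AB = 27.69 kN.
A_BC = 656 mm².
A_CD = 896.5 mm².
A_DE = 674.6 mm².
δ_AB = 27690·790/(1100·105000) = 0.1894 mm
δ_BC = 27690·450/(656·105000) = 0.1809 mm
δ_CD = 31100·253/(896.5·105000) = 0.08358 mm
δ_DE = 31100·385/(674.6·105000) = 0.169 mm
δ = Σδ_i = 0.6229 mm.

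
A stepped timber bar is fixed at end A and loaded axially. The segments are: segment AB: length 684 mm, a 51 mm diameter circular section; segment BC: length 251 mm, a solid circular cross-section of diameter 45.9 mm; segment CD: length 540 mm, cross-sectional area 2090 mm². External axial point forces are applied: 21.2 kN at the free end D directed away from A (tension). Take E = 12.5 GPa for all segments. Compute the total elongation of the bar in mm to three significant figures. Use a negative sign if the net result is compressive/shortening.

Internal axial forces (sectioning from the free end, tension +): N_CD = 21.2 kN, N_BC = 21.2 kN, N_AB = 21.2 kN.
A_AB = 2043 mm².
A_BC = 1655 mm².
δ_AB = 21200·684/(2043·12500) = 0.5679 mm
δ_BC = 21200·251/(1655·12500) = 0.2573 mm
δ_CD = 21200·540/(2090·12500) = 0.4382 mm
δ = Σδ_i = 1.263 mm.

1.26 mm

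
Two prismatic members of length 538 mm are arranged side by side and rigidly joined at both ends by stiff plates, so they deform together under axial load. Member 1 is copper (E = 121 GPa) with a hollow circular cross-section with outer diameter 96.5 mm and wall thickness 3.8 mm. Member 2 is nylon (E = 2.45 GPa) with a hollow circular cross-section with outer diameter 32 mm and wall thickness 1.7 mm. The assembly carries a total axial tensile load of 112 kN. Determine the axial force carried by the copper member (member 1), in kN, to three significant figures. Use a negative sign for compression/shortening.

A_1 = 1107 mm².
A_2 = 161.8 mm².
Equal strain + equilibrium ⇒ each member carries load in proportion to AE: A₁E₁ = 133900000 N, A₂E₂ = 396500 N, ΣAE = 134300000 N.
F₁ = P·A₁E₁/ΣAE = 112000·133900000/134300000 = 111700 N.

112 kN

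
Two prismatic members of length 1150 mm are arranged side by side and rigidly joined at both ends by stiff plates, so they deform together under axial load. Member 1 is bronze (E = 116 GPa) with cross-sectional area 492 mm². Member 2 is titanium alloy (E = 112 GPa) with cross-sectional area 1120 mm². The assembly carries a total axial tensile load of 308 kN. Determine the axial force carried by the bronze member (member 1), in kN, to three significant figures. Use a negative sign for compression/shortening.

Equal strain + equilibrium ⇒ each member carries load in proportion to AE: A₁E₁ = 57070000 N, A₂E₂ = 125400000 N, ΣAE = 182500000 N.
F₁ = P·A₁E₁/ΣAE = 308000·57070000/182500000 = 96310 N.

96.3 kN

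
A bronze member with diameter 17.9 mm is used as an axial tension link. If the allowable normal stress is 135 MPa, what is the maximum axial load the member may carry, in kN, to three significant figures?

A = 251.6 mm².
P_max = σ_allow · A = 135 · 251.6 = 33970 N = 33.97 kN.

34.0 kN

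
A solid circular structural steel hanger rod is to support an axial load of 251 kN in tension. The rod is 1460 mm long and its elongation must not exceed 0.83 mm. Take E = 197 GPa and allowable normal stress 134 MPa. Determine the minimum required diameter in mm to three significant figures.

53.4 mm

Required area A ≥ P/σ_allow = 251000/134 = 1873 mm².
For a solid circular section, d ≥ √(4A/π) = 48.84 mm.
Elongation limit: A ≥ PL/(Eδ_allow) = 251000·1460/(197000·0.83) = 2241 mm² ⇒ d ≥ 53.42 mm.
The elongation limit governs.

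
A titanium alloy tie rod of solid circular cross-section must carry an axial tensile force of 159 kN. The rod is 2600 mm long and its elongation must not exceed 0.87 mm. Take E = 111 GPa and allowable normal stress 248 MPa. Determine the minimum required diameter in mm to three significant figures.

Required area A ≥ P/σ_allow = 159000/248 = 641.1 mm².
For a solid circular section, d ≥ √(4A/π) = 28.57 mm.
Elongation limit: A ≥ PL/(Eδ_allow) = 159000·2600/(111000·0.87) = 4281 mm² ⇒ d ≥ 73.83 mm.
The elongation limit governs.

73.8 mm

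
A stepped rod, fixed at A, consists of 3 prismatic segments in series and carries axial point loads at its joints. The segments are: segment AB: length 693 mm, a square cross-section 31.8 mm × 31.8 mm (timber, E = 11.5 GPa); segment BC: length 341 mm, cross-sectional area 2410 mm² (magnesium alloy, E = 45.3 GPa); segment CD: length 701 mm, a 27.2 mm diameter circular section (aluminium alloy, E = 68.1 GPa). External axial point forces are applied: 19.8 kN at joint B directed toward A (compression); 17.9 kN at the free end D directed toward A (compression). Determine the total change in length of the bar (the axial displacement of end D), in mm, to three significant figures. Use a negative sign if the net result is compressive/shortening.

Internal axial forces (sectioning from the free end, tension +): N_CD = -17.9 kN, N_BC = -17.9 kN, N_AB = -37.7 kN.
A_AB = 1011 mm².
A_CD = 581.1 mm².
δ_AB = -37700·693/(1011·11500) = -2.247 mm
δ_BC = -17900·341/(2410·45300) = -0.05591 mm
δ_CD = -17900·701/(581.1·68100) = -0.3171 mm
δ = Σδ_i = -2.62 mm.

-2.62 mm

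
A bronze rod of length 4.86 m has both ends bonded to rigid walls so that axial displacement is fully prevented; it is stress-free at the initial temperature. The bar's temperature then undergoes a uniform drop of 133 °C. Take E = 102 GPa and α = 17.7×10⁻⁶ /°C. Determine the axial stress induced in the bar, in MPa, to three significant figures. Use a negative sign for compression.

240 MPa

Free thermal expansion αLΔT = 17.7e-6 · 4860 · -133 = -11.44 mm.
The walls impose strain ε = −(-11.44)/4860 = 2.3541e-03; σ = Eε = 102000 · 2.3541e-03 = 240.1 MPa.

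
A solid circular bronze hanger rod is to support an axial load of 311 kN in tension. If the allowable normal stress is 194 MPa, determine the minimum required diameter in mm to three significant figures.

45.2 mm

Required area A ≥ P/σ_allow = 311000/194 = 1603 mm².
For a solid circular section, d ≥ √(4A/π) = 45.18 mm.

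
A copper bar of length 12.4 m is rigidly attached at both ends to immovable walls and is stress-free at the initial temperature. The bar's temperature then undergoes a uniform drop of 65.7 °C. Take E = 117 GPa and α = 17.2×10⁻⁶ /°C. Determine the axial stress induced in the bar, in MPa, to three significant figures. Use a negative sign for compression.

Free thermal expansion αLΔT = 17.2e-6 · 12400 · -65.7 = -14.01 mm.
The walls impose strain ε = −(-14.01)/12400 = 1.1300e-03; σ = Eε = 117000 · 1.1300e-03 = 132.2 MPa.

132 MPa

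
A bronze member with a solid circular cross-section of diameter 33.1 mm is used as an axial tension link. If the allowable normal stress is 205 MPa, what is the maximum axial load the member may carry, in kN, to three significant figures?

A = 860.5 mm².
P_max = σ_allow · A = 205 · 860.5 = 176400 N = 176.4 kN.

176 kN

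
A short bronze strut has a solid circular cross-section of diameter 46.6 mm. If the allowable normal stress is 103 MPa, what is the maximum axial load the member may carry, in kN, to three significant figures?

176 kN

A = 1706 mm².
P_max = σ_allow · A = 103 · 1706 = 175700 N = 175.7 kN.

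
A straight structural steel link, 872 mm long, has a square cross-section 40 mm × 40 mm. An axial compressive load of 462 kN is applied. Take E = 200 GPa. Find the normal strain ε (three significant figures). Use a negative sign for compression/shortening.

A = 1600 mm².
σ = N/A = -288.8 MPa; ε = σ/E = -288.8/200000 = -1.444e-03.

-0.00144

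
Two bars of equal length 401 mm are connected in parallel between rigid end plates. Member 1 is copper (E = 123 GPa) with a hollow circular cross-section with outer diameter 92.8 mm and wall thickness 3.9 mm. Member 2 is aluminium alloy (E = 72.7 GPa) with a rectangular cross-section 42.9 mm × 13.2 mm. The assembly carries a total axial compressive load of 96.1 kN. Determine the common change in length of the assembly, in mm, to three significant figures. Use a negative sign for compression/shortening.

-0.220 mm

A_1 = 1089 mm².
A_2 = 566.3 mm².
Equal strain + equilibrium ⇒ each member carries load in proportion to AE: A₁E₁ = 134000000 N, A₂E₂ = 41170000 N, ΣAE = 175100000 N.
δ = PL/ΣAE = -96100·401/175100000 = -0.22 mm.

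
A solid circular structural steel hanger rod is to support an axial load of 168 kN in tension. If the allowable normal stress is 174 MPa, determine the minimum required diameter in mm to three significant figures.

35.1 mm

Required area A ≥ P/σ_allow = 168000/174 = 965.5 mm².
For a solid circular section, d ≥ √(4A/π) = 35.06 mm.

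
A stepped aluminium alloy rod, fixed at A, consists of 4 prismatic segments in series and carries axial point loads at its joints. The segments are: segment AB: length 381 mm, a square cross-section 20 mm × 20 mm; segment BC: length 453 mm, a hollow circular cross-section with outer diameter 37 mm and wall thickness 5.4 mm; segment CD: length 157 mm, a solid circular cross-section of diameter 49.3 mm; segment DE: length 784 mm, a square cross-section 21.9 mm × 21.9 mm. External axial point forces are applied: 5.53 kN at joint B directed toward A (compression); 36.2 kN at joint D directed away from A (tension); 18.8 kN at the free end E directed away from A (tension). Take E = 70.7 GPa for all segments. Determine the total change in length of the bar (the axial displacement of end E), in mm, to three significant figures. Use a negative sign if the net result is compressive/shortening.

1.82 mm

Internal axial forces (sectioning from the free end, tension +): N_DE = 18.8 kN, N_CD = 55 kN, N_BC = 55 kN, N_AB = 49.47 kN.
A_AB = 400 mm².
A_BC = 536.1 mm².
A_CD = 1909 mm².
A_DE = 479.6 mm².
δ_AB = 49470·381/(400·70700) = 0.6665 mm
δ_BC = 55000·453/(536.1·70700) = 0.6574 mm
δ_CD = 55000·157/(1909·70700) = 0.06398 mm
δ_DE = 18800·784/(479.6·70700) = 0.4347 mm
δ = Σδ_i = 1.823 mm.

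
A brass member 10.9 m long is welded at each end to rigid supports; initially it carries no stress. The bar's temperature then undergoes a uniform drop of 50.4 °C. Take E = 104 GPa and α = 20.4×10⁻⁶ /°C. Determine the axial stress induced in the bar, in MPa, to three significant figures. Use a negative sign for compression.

107 MPa

Free thermal expansion αLΔT = 20.4e-6 · 10900 · -50.4 = -11.21 mm.
The walls impose strain ε = −(-11.21)/10900 = 1.0282e-03; σ = Eε = 104000 · 1.0282e-03 = 106.9 MPa.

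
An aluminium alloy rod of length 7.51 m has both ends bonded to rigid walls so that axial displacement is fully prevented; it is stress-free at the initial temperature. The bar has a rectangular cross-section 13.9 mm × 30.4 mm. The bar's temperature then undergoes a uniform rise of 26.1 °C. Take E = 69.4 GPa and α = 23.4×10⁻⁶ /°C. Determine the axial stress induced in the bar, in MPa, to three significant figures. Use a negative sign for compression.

-42.4 MPa

Free thermal expansion αLΔT = 23.4e-6 · 7510 · 26.1 = 4.587 mm.
The walls impose strain ε = −(4.587)/7510 = -6.1074e-04; σ = Eε = 69400 · -6.1074e-04 = -42.39 MPa.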